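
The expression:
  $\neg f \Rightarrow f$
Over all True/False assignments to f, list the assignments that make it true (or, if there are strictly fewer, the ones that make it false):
is true only for:
  f=True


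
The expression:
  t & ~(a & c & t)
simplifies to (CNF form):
t & (~a | ~c)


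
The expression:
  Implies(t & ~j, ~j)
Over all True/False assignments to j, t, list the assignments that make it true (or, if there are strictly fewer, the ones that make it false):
is always true.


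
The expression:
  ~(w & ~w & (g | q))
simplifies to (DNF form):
True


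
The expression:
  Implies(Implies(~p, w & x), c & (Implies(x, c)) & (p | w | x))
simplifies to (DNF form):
c | (~p & ~w) | (~p & ~x)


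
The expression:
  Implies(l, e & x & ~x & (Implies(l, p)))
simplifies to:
~l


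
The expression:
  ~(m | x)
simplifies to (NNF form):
~m & ~x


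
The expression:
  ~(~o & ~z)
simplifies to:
o | z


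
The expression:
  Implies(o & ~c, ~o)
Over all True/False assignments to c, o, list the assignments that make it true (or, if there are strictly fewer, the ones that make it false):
is false only for:
  c=False, o=True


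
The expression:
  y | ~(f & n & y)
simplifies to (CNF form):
True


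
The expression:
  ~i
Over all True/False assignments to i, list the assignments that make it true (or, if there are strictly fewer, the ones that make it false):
is true only for:
  i=False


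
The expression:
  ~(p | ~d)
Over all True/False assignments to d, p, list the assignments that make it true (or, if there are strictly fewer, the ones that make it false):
is true only for:
  d=True, p=False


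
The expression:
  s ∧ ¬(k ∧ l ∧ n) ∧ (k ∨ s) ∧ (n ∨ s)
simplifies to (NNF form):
s ∧ (¬k ∨ ¬l ∨ ¬n)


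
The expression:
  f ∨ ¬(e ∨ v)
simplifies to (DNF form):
f ∨ (¬e ∧ ¬v)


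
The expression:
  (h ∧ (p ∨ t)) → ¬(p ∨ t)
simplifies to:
(¬p ∧ ¬t) ∨ ¬h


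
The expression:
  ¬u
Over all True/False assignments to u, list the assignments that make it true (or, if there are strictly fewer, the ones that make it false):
is true only for:
  u=False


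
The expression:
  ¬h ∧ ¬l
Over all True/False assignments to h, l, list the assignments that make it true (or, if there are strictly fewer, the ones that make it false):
is true only for:
  h=False, l=False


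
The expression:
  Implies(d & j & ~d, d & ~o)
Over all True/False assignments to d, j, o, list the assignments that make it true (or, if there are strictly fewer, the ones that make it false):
is always true.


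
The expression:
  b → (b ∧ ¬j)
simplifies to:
¬b ∨ ¬j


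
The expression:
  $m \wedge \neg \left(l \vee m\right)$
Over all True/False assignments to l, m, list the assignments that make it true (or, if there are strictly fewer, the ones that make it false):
is never true.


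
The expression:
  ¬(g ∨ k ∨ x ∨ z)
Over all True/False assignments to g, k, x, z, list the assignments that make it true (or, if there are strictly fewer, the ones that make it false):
is true only for:
  g=False, k=False, x=False, z=False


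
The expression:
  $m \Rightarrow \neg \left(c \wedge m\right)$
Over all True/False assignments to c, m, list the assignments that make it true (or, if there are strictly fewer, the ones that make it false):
is false only for:
  c=True, m=True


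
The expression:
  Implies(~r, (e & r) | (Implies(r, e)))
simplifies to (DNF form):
True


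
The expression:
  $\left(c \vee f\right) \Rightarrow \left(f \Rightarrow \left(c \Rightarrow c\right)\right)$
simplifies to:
$\text{True}$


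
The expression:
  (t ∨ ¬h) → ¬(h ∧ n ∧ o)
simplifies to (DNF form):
¬h ∨ ¬n ∨ ¬o ∨ ¬t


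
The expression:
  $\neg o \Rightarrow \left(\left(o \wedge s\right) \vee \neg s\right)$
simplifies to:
$o \vee \neg s$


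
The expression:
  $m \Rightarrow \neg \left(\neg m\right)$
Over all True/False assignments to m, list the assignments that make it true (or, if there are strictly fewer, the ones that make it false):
is always true.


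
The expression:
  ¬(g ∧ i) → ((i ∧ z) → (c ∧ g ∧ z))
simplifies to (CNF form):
g ∨ ¬i ∨ ¬z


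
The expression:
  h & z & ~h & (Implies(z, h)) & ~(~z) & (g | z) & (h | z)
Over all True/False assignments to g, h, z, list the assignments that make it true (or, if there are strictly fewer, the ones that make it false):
is never true.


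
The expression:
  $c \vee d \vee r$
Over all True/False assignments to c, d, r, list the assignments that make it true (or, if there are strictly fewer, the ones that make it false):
is false only for:
  c=False, d=False, r=False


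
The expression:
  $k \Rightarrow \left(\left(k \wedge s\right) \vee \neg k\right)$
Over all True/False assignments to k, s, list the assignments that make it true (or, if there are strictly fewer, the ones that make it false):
is false only for:
  k=True, s=False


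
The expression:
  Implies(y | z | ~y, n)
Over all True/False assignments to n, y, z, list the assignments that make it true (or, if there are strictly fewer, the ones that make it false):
is true only for:
  n=True, y=False, z=False;
  n=True, y=False, z=True;
  n=True, y=True, z=False;
  n=True, y=True, z=True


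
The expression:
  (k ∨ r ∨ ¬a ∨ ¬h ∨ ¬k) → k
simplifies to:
k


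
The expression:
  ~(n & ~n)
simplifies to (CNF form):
True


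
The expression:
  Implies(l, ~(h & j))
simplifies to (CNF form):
~h | ~j | ~l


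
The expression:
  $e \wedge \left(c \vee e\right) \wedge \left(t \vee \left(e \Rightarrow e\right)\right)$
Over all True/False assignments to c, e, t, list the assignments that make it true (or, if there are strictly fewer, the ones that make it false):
is true only for:
  c=False, e=True, t=False;
  c=False, e=True, t=True;
  c=True, e=True, t=False;
  c=True, e=True, t=True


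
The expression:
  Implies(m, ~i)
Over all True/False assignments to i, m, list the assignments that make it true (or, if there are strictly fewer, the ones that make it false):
is false only for:
  i=True, m=True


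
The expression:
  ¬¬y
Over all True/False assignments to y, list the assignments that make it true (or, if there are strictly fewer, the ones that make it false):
is true only for:
  y=True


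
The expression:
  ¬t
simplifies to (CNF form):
¬t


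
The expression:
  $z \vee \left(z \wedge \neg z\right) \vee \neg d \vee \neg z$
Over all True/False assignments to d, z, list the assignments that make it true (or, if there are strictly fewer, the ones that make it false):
is always true.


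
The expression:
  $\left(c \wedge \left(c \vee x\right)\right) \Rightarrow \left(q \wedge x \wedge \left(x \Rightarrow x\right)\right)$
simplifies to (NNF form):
$\left(q \wedge x\right) \vee \neg c$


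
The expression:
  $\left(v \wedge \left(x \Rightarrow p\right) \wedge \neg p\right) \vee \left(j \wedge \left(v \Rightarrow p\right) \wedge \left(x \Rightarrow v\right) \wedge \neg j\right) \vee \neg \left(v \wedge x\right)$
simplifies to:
$\neg v \vee \neg x$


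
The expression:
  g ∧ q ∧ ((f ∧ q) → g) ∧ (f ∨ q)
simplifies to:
g ∧ q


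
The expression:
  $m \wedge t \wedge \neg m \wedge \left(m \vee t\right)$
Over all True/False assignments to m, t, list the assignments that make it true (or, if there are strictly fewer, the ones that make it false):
is never true.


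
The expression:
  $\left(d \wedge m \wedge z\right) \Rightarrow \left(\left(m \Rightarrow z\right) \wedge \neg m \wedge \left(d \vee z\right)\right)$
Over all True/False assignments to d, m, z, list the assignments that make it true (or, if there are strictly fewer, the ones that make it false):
is false only for:
  d=True, m=True, z=True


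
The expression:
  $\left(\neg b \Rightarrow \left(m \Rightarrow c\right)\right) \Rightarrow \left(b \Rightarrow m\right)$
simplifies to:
$m \vee \neg b$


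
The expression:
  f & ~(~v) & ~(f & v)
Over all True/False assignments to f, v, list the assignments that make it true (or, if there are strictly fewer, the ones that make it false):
is never true.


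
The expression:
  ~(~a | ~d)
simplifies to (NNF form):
a & d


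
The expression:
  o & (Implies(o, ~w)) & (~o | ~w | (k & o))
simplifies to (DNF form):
o & ~w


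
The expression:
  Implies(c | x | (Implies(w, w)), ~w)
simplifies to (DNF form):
~w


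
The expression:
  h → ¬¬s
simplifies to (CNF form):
s ∨ ¬h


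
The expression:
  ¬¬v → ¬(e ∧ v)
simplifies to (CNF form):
¬e ∨ ¬v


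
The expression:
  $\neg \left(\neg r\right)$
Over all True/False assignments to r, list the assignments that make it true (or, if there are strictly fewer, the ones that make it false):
is true only for:
  r=True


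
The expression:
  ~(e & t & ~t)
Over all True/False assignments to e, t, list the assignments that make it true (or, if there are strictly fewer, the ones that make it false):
is always true.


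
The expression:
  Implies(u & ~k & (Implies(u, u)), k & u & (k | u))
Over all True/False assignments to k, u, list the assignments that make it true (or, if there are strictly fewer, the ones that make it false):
is false only for:
  k=False, u=True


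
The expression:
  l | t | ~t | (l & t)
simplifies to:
True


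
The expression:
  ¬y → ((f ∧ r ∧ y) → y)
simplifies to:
True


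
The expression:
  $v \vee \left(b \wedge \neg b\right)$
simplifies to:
$v$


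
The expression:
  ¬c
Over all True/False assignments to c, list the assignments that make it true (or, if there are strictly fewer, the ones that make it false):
is true only for:
  c=False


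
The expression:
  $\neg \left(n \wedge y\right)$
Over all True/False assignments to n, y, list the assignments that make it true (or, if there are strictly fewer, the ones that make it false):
is false only for:
  n=True, y=True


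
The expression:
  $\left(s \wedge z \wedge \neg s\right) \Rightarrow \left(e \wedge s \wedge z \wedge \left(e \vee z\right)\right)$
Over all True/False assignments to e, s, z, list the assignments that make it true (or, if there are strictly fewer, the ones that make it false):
is always true.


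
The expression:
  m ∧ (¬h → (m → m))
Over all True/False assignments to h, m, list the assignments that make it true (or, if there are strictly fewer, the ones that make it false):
is true only for:
  h=False, m=True;
  h=True, m=True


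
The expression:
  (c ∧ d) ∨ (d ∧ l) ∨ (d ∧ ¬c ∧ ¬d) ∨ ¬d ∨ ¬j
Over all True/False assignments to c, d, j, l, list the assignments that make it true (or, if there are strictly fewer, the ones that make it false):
is false only for:
  c=False, d=True, j=True, l=False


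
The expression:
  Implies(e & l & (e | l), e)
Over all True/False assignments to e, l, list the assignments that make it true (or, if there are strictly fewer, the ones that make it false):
is always true.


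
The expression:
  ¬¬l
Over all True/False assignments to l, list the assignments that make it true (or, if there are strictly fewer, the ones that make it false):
is true only for:
  l=True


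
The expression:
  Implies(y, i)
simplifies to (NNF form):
i | ~y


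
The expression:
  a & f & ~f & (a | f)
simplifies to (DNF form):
False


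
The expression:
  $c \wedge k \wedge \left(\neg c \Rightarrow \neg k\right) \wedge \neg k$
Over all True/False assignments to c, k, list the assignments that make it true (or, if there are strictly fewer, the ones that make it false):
is never true.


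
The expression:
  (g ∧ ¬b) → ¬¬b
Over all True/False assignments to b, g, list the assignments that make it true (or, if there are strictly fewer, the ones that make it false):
is false only for:
  b=False, g=True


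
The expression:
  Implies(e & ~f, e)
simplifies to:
True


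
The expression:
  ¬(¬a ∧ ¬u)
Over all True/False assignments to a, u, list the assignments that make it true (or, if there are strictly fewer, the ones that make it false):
is false only for:
  a=False, u=False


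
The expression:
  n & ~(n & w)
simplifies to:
n & ~w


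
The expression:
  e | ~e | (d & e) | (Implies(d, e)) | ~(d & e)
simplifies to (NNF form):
True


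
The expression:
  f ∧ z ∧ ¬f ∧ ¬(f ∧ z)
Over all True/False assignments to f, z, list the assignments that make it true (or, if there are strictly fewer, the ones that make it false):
is never true.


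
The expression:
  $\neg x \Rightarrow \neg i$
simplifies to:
$x \vee \neg i$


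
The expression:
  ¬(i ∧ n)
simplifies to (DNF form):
¬i ∨ ¬n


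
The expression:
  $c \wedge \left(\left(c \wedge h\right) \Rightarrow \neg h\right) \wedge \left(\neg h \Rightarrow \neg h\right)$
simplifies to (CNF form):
$c \wedge \neg h$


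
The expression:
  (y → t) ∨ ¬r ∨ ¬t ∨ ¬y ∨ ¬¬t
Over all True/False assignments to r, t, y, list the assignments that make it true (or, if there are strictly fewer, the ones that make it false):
is always true.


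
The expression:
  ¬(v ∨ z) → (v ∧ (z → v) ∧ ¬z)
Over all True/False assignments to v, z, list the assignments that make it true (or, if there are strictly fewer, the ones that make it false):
is false only for:
  v=False, z=False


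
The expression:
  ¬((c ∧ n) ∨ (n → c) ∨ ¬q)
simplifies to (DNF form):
n ∧ q ∧ ¬c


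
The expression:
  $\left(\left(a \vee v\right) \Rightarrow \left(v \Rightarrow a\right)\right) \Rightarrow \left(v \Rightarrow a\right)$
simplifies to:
$\text{True}$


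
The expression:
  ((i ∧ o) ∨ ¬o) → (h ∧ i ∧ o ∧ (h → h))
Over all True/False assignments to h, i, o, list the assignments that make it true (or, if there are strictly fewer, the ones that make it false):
is true only for:
  h=False, i=False, o=True;
  h=True, i=False, o=True;
  h=True, i=True, o=True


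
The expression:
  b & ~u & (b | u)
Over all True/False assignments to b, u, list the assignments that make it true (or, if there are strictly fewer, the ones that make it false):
is true only for:
  b=True, u=False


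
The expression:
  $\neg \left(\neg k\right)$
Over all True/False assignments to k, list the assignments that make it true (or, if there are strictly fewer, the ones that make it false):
is true only for:
  k=True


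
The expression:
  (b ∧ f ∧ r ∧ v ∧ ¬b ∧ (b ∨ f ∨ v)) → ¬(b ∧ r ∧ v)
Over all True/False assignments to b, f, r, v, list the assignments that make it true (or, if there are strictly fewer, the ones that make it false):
is always true.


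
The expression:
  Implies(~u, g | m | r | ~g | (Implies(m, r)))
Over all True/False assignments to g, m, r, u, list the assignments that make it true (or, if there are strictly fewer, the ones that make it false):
is always true.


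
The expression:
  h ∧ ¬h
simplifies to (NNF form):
False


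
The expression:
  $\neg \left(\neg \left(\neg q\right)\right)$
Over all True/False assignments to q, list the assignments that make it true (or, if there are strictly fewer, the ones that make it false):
is true only for:
  q=False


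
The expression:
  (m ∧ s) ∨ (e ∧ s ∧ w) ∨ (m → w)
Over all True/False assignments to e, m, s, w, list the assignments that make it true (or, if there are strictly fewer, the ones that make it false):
is false only for:
  e=False, m=True, s=False, w=False;
  e=True, m=True, s=False, w=False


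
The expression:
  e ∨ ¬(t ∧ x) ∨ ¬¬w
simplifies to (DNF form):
e ∨ w ∨ ¬t ∨ ¬x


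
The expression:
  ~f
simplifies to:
~f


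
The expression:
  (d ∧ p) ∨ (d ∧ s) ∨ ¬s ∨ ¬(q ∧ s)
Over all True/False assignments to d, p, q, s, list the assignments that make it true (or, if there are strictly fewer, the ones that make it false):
is false only for:
  d=False, p=False, q=True, s=True;
  d=False, p=True, q=True, s=True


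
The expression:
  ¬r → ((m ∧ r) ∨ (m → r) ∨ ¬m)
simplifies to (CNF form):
r ∨ ¬m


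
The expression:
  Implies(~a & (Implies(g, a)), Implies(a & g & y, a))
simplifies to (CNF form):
True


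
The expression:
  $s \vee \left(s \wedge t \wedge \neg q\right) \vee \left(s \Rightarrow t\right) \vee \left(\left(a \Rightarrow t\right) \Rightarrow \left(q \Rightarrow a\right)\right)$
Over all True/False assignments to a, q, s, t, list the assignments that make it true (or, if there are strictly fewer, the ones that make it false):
is always true.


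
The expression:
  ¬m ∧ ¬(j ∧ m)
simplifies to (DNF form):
¬m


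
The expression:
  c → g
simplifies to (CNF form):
g ∨ ¬c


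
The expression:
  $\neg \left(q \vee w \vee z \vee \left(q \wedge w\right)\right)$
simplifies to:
$\neg q \wedge \neg w \wedge \neg z$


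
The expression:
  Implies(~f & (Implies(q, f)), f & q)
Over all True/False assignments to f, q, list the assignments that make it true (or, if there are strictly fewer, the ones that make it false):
is false only for:
  f=False, q=False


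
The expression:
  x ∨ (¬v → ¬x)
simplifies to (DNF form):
True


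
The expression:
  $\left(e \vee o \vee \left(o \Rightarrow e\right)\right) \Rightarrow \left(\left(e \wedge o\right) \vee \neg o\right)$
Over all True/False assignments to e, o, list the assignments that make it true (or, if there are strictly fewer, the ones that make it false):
is false only for:
  e=False, o=True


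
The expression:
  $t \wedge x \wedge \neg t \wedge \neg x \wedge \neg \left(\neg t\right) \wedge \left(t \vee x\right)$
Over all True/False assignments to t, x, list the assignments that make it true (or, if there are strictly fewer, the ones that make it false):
is never true.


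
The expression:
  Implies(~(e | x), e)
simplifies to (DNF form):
e | x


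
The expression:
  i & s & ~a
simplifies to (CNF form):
i & s & ~a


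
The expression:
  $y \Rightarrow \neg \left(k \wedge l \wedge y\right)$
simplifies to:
$\neg k \vee \neg l \vee \neg y$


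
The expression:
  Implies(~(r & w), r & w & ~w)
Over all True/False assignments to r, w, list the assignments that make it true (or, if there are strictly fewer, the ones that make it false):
is true only for:
  r=True, w=True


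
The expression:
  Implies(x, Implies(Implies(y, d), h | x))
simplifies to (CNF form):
True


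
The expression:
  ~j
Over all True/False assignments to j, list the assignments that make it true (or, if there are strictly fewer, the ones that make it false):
is true only for:
  j=False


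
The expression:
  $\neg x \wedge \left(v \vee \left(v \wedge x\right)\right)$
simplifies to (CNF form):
$v \wedge \neg x$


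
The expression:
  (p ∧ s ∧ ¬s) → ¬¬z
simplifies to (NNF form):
True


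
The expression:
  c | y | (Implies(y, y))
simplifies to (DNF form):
True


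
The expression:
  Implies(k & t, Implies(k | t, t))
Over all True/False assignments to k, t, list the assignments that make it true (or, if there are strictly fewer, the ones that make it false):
is always true.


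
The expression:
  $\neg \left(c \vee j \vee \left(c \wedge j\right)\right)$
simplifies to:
$\neg c \wedge \neg j$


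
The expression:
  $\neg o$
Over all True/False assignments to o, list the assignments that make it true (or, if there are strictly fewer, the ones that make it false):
is true only for:
  o=False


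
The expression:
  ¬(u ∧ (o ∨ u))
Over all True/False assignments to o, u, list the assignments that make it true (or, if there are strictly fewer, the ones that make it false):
is true only for:
  o=False, u=False;
  o=True, u=False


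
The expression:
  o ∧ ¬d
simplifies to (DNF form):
o ∧ ¬d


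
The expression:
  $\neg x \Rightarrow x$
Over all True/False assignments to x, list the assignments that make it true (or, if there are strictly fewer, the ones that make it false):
is true only for:
  x=True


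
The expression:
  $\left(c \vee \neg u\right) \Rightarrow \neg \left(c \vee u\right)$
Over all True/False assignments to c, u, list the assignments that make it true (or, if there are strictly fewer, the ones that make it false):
is true only for:
  c=False, u=False;
  c=False, u=True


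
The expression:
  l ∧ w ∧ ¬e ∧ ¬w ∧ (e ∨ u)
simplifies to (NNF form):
False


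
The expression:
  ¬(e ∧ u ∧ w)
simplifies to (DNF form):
¬e ∨ ¬u ∨ ¬w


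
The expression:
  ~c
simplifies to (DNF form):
~c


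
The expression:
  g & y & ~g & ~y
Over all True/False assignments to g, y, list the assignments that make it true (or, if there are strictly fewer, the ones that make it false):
is never true.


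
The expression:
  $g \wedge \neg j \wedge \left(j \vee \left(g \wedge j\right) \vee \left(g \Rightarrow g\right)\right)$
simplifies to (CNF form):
$g \wedge \neg j$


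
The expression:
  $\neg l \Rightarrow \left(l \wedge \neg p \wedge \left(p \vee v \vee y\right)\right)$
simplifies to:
$l$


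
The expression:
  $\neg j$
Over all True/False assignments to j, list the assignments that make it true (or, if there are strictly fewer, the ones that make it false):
is true only for:
  j=False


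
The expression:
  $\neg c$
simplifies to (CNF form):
$\neg c$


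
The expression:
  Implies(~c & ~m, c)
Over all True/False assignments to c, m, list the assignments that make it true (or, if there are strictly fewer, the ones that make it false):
is false only for:
  c=False, m=False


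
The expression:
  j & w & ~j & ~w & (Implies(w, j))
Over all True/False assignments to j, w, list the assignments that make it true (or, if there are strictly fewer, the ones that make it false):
is never true.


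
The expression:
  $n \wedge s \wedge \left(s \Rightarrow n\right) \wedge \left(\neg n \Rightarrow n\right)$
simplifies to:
$n \wedge s$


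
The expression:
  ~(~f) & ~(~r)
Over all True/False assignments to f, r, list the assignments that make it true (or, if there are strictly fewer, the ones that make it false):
is true only for:
  f=True, r=True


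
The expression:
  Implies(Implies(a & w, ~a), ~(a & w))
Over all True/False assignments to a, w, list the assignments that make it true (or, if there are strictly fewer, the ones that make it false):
is always true.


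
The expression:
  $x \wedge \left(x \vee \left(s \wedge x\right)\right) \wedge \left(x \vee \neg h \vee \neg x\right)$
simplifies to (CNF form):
$x$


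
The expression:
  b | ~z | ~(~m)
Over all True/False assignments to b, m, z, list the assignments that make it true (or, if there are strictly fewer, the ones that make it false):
is false only for:
  b=False, m=False, z=True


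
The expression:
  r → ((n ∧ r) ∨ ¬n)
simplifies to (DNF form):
True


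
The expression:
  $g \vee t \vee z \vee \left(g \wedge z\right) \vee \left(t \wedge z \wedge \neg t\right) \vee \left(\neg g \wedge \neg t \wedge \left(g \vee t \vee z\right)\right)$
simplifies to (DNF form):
$g \vee t \vee z$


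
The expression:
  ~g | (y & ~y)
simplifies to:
~g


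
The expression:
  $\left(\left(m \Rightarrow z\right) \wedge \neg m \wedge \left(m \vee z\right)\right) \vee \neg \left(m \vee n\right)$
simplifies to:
$\neg m \wedge \left(z \vee \neg n\right)$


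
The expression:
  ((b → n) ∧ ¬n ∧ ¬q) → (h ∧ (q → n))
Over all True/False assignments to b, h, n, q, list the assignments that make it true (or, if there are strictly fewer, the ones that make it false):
is false only for:
  b=False, h=False, n=False, q=False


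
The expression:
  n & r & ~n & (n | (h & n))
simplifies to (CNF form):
False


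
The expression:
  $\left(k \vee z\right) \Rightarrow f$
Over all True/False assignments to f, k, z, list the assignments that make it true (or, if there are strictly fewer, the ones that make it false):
is false only for:
  f=False, k=False, z=True;
  f=False, k=True, z=False;
  f=False, k=True, z=True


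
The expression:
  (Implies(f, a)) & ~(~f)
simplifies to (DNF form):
a & f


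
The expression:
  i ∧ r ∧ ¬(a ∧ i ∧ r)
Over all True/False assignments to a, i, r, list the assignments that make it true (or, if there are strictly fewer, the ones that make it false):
is true only for:
  a=False, i=True, r=True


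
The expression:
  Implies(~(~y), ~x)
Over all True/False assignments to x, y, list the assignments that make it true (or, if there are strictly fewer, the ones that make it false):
is false only for:
  x=True, y=True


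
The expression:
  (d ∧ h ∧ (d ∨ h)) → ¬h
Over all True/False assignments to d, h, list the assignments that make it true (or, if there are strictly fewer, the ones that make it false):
is false only for:
  d=True, h=True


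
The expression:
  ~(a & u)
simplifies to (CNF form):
~a | ~u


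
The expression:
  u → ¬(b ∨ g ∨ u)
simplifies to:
¬u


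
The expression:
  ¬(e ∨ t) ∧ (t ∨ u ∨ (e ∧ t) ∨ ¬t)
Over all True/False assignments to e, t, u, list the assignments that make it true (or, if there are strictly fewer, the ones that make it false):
is true only for:
  e=False, t=False, u=False;
  e=False, t=False, u=True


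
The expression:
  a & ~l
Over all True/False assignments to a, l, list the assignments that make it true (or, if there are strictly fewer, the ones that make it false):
is true only for:
  a=True, l=False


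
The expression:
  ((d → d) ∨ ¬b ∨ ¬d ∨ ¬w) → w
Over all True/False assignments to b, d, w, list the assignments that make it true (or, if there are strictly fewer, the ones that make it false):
is true only for:
  b=False, d=False, w=True;
  b=False, d=True, w=True;
  b=True, d=False, w=True;
  b=True, d=True, w=True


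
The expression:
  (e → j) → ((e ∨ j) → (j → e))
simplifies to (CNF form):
e ∨ ¬j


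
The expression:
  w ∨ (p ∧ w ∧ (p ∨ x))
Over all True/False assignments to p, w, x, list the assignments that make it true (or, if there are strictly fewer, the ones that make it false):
is true only for:
  p=False, w=True, x=False;
  p=False, w=True, x=True;
  p=True, w=True, x=False;
  p=True, w=True, x=True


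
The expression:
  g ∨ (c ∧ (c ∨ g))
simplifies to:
c ∨ g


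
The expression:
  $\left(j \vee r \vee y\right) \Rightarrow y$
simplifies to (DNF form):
$y \vee \left(\neg j \wedge \neg r\right)$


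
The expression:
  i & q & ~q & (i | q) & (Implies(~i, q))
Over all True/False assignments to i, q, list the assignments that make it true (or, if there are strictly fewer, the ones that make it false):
is never true.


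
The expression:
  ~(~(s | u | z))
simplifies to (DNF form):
s | u | z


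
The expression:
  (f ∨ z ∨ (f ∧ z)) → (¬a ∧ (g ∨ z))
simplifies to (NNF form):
(g ∧ ¬a) ∨ (z ∧ ¬a) ∨ (¬f ∧ ¬z)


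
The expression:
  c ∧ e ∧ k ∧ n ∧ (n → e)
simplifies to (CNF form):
c ∧ e ∧ k ∧ n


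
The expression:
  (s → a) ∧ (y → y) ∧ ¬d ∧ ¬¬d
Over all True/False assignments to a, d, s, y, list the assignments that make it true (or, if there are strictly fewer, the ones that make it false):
is never true.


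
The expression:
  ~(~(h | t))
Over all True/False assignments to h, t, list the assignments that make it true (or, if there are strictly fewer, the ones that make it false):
is false only for:
  h=False, t=False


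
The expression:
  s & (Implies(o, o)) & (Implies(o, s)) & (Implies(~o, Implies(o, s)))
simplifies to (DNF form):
s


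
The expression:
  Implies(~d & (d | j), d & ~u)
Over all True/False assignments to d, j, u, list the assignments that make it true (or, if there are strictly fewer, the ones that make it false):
is false only for:
  d=False, j=True, u=False;
  d=False, j=True, u=True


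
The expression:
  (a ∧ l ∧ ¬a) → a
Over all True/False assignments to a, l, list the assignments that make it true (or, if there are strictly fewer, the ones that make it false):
is always true.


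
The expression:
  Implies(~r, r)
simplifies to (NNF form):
r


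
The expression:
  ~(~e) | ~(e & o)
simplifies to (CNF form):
True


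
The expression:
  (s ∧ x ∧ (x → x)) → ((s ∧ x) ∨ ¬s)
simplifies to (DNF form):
True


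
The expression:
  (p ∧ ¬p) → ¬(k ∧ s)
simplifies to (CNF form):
True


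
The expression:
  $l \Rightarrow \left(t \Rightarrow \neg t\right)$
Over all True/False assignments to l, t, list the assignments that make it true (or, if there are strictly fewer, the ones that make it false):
is false only for:
  l=True, t=True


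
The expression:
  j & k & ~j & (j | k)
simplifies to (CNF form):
False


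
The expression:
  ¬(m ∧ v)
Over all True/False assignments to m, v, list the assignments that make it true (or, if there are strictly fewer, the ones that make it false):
is false only for:
  m=True, v=True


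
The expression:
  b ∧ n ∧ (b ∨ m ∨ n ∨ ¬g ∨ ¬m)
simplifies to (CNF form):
b ∧ n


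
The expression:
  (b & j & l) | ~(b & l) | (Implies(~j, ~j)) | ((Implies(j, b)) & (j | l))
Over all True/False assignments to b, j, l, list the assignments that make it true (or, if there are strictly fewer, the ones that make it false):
is always true.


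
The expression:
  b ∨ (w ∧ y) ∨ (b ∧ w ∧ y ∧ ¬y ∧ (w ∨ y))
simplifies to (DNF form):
b ∨ (w ∧ y)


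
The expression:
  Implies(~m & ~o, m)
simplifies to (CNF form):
m | o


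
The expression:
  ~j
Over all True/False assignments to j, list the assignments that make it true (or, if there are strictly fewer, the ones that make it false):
is true only for:
  j=False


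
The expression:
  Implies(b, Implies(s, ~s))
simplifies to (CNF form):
~b | ~s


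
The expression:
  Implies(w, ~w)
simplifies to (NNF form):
~w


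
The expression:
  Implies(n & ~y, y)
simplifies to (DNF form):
y | ~n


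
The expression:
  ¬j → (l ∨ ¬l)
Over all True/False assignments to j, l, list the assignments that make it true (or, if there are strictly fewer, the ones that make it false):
is always true.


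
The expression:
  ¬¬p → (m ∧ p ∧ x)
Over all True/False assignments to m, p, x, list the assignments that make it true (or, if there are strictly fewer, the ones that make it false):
is false only for:
  m=False, p=True, x=False;
  m=False, p=True, x=True;
  m=True, p=True, x=False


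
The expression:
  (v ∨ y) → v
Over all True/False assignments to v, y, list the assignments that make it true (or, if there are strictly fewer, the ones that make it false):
is false only for:
  v=False, y=True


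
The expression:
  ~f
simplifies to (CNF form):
~f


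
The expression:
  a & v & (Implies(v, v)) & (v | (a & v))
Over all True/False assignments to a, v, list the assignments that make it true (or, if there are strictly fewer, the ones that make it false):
is true only for:
  a=True, v=True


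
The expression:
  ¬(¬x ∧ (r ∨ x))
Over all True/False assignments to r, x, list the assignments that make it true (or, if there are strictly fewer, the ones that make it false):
is false only for:
  r=True, x=False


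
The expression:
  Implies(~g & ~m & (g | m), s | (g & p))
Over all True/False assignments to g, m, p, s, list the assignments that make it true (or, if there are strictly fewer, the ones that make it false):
is always true.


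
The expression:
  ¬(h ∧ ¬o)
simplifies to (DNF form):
o ∨ ¬h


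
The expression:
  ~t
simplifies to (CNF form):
~t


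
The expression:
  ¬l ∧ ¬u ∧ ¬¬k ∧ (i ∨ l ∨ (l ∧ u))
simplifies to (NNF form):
i ∧ k ∧ ¬l ∧ ¬u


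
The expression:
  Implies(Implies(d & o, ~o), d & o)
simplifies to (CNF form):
d & o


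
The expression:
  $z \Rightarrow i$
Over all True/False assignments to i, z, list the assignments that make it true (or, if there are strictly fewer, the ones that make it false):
is false only for:
  i=False, z=True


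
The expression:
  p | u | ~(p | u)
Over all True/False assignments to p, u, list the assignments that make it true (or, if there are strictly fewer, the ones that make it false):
is always true.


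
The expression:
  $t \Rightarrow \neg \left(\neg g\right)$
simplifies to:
$g \vee \neg t$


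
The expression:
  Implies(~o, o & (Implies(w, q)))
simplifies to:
o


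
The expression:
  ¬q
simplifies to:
¬q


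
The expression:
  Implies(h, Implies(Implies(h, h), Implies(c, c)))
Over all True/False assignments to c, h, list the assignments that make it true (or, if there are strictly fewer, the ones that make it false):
is always true.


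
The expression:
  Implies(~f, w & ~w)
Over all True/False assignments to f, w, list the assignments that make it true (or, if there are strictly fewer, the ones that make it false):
is true only for:
  f=True, w=False;
  f=True, w=True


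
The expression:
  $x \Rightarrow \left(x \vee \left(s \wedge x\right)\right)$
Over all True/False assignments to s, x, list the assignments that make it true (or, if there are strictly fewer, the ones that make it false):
is always true.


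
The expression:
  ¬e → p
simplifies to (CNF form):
e ∨ p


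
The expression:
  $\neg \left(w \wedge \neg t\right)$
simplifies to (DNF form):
$t \vee \neg w$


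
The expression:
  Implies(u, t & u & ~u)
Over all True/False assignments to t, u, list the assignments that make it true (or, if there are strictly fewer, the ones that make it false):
is true only for:
  t=False, u=False;
  t=True, u=False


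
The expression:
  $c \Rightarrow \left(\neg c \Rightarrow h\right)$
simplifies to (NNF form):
$\text{True}$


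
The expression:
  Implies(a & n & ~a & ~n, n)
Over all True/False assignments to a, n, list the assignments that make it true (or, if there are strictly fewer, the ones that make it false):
is always true.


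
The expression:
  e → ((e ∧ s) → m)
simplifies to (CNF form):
m ∨ ¬e ∨ ¬s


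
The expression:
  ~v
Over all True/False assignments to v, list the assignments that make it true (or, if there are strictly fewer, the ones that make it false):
is true only for:
  v=False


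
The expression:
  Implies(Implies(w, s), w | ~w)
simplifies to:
True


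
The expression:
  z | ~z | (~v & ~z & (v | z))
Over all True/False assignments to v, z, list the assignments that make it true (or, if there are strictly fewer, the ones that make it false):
is always true.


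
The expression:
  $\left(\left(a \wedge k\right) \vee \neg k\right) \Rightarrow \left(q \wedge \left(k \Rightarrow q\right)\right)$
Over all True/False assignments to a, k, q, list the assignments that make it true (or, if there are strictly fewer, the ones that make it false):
is false only for:
  a=False, k=False, q=False;
  a=True, k=False, q=False;
  a=True, k=True, q=False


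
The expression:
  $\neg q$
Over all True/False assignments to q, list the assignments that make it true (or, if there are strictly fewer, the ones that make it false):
is true only for:
  q=False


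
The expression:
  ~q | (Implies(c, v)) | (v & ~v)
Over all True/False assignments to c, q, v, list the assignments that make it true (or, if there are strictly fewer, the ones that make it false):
is false only for:
  c=True, q=True, v=False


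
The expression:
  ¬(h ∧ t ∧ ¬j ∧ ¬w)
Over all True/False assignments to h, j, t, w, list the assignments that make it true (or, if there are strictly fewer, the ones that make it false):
is false only for:
  h=True, j=False, t=True, w=False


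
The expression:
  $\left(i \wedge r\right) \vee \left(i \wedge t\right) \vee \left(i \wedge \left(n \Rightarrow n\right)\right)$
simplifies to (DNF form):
$i$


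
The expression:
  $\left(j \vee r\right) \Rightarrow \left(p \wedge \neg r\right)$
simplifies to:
$\neg r \wedge \left(p \vee \neg j\right)$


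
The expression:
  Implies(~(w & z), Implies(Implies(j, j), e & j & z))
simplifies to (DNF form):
(w & z) | (e & j & z)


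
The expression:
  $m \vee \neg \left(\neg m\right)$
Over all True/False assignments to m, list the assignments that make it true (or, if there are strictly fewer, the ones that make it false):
is true only for:
  m=True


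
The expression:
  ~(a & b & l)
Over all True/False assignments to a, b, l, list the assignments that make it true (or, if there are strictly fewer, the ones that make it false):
is false only for:
  a=True, b=True, l=True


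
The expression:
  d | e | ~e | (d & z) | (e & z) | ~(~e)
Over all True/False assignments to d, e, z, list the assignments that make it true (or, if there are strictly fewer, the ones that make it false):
is always true.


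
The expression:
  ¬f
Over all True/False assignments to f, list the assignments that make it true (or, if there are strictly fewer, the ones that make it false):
is true only for:
  f=False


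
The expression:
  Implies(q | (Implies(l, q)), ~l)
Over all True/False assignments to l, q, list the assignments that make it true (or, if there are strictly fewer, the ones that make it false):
is false only for:
  l=True, q=True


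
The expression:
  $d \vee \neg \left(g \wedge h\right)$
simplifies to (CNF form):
$d \vee \neg g \vee \neg h$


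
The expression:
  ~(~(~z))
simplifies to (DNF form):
~z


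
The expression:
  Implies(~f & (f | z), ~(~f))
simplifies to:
f | ~z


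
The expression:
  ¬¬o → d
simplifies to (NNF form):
d ∨ ¬o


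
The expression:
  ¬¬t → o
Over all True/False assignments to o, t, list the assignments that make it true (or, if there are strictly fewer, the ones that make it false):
is false only for:
  o=False, t=True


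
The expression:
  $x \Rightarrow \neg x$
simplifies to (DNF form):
$\neg x$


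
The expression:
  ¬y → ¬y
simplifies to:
True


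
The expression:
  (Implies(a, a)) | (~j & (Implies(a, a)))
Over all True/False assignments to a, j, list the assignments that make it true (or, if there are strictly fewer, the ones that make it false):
is always true.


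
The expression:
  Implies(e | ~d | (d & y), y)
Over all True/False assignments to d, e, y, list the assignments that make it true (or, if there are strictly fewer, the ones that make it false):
is false only for:
  d=False, e=False, y=False;
  d=False, e=True, y=False;
  d=True, e=True, y=False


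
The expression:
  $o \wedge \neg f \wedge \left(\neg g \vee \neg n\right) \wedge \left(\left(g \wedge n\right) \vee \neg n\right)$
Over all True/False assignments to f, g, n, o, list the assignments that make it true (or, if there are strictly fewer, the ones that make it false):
is true only for:
  f=False, g=False, n=False, o=True;
  f=False, g=True, n=False, o=True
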